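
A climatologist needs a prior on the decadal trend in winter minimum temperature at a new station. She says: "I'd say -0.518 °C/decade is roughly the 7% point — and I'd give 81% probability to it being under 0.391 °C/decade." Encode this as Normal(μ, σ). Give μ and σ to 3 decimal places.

The p-quantile of Normal(μ,σ) is μ + z_p·σ, with z_{0.07} = -1.476 and z_{0.81} = 0.8779.
Eliminate σ: μ = (z₂·x₁ − z₁·x₂)/(z₂ − z₁) = (0.8779·-0.518 − (-1.476)·0.391)/2.354 = 0.052.
Then σ = (x₂ − x₁)/(z₂ − z₁) = (0.391 − -0.518)/2.354 = 0.386.

μ = 0.052, σ = 0.386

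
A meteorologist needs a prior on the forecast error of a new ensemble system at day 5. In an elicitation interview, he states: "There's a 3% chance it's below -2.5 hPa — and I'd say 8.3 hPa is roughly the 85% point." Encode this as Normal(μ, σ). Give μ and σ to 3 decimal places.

μ = 4.463, σ = 3.702

The p-quantile of Normal(μ,σ) is μ + z_p·σ, with z_{0.03} = -1.881 and z_{0.85} = 1.036.
Eliminate σ: μ = (z₂·x₁ − z₁·x₂)/(z₂ − z₁) = (1.036·-2.5 − (-1.881)·8.3)/2.917 = 4.463.
Then σ = (x₂ − x₁)/(z₂ − z₁) = (8.3 − -2.5)/2.917 = 3.702.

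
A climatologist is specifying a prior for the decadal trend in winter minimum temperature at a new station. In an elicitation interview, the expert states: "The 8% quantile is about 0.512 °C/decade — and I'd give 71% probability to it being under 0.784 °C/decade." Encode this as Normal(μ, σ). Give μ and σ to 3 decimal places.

The p-quantile of Normal(μ,σ) is μ + z_p·σ, with z_{0.08} = -1.405 and z_{0.71} = 0.5534.
Eliminate σ: μ = (z₂·x₁ − z₁·x₂)/(z₂ − z₁) = (0.5534·0.512 − (-1.405)·0.784)/1.958 = 0.707.
Then σ = (x₂ − x₁)/(z₂ − z₁) = (0.784 − 0.512)/1.958 = 0.139.

μ = 0.707, σ = 0.139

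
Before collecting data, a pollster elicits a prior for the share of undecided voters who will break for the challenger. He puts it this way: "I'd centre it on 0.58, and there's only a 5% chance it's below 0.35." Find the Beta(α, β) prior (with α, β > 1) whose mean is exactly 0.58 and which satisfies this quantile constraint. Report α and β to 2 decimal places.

α ≈ 7.18, β ≈ 5.20

With mean 0.58 fixed, write α = 0.58s, β = 0.42s where s = α+β.
Need P(θ < 0.35) = 0.05 under Beta(0.58s, 0.42s). Normal approximation: (q−m)/√(m(1−m)/s) ≈ z_{0.05} = -1.64, so s ≈ 0.58·0.42·(-1.64)²/(0.35−0.58)² = 12.5.
At s = 12.5: P(θ<0.35) ≈ 0.049. Adjusting to match 0.05 gives s ≈ 12.38.
So α = 0.58·12.38 ≈ 7.18, β = 0.42·12.38 ≈ 5.20.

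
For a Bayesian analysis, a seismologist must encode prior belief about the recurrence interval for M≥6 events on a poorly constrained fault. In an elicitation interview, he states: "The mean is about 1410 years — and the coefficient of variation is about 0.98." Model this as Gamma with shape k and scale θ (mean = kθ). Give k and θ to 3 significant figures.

For Gamma(k, scale θ): mean = kθ, variance = kθ², so CV = 1/√k.
CV = 0.98, hence k = 1/CV² = 1.04.
Then θ = mean/k = 1410/1.04 = 1350.

k ≈ 1.04, θ ≈ 1350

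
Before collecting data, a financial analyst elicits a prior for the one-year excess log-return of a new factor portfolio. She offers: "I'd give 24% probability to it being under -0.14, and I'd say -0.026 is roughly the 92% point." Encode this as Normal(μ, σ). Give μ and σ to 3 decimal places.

μ = -0.102, σ = 0.054

For Normal(μ,σ), the p-quantile is μ + z_p·σ. Here z_{0.24} = -0.7063, z_{0.92} = 1.405.
So -0.14 = μ − 0.7063σ and -0.026 = μ + 1.405σ.
Subtracting: σ = (-0.026 − -0.14)/(1.405 − (-0.7063)) = 0.054.
Then μ = -0.14 − (-0.7063)·0.054 = -0.102.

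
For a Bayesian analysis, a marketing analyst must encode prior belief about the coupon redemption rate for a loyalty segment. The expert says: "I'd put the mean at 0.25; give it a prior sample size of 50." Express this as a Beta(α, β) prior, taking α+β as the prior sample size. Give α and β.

α = 12.5, β = 37.5

Under the effective-sample-size interpretation, Beta(α, β) has prior mean α/(α+β) and prior sample size α+β.
So α+β = 50 and α/(α+β) = 0.25, giving α = 0.25·50 = 12.5 and β = 50 − 12.5 = 37.5.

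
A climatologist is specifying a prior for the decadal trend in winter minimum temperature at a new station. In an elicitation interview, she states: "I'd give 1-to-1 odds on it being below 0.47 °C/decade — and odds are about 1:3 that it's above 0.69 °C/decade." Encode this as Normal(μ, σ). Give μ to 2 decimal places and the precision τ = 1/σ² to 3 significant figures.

The p-quantile of Normal(μ,σ) is μ + z_p·σ, with z_{0.5} = 0 and z_{0.75} = 0.6745.
Eliminate σ: μ = (z₂·x₁ − z₁·x₂)/(z₂ − z₁) = (0.6745·0.47 − (0)·0.69)/0.6745 = 0.47.
Then σ = (x₂ − x₁)/(z₂ − z₁) = (0.69 − 0.47)/0.6745 = 0.33.
Precision τ = 1/σ² = 1/0.3262² = 9.4.

μ = 0.47, τ = 9.4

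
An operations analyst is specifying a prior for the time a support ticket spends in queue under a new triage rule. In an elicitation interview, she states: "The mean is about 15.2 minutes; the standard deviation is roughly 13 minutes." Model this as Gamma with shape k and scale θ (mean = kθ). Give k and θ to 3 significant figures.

k ≈ 1.37, θ ≈ 11.1

For Gamma(k, scale θ): mean = kθ, variance = kθ², so CV = 1/√k.
CV = SD/mean = 13/15.2 = 0.8553, hence k = 1/CV² = 1.37.
Then θ = mean/k = 15.2/1.37 = 11.1.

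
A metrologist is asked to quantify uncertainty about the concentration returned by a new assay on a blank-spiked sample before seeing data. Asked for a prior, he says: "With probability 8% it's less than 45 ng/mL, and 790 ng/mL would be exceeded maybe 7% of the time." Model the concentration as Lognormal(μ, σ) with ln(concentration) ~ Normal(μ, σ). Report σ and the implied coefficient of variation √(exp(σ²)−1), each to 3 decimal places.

σ ≈ 0.995, CV ≈ 1.300

If T ~ Lognormal(μ,σ) then ln T ~ Normal(μ,σ), so the p-quantile of ln T is μ + z_p·σ.
ln(45) = 3.807 and ln(790) = 6.672; z_{0.08} = -1.405, z_{0.93} = 1.476.
σ = (6.672 − 3.807)/(1.476 − (-1.405)) = 0.995.
μ = 3.807 − (-1.405)·0.995 = 5.204.
CV = √(exp(σ²)−1) = √(exp(0.9893)−1) = 1.300.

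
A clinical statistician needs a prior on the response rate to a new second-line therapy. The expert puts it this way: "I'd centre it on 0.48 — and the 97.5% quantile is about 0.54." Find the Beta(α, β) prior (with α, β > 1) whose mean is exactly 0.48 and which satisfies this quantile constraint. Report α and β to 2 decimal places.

With mean 0.48 fixed, write α = 0.48s, β = 0.52s where s = α+β.
Need P(θ < 0.54) = 0.975 under Beta(0.48s, 0.52s). Normal approximation: (q−m)/√(m(1−m)/s) ≈ z_{0.975} = 1.96, so s ≈ 0.48·0.52·(1.96)²/(0.54−0.48)² = 266.3.
At s = 266.3: P(θ<0.54) ≈ 0.975. Adjusting to match 0.975 gives s ≈ 266.18.
So α = 0.48·266.18 ≈ 127.77, β = 0.52·266.18 ≈ 138.41.

α ≈ 127.77, β ≈ 138.41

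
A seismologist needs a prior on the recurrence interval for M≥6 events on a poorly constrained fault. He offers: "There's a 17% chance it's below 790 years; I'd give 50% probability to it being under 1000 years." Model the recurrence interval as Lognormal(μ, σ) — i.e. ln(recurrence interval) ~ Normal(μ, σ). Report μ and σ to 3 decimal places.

If T ~ Lognormal(μ,σ) then ln T ~ Normal(μ,σ), so the p-quantile of ln T is μ + z_p·σ.
ln(790) = 6.672 and ln(1000) = 6.908; z_{0.17} = -0.9542, z_{0.5} = 0.
σ = (6.908 − 6.672)/(0 − (-0.9542)) = 0.247.
μ = 6.672 − (-0.9542)·0.247 = 6.908.

μ ≈ 6.908, σ ≈ 0.247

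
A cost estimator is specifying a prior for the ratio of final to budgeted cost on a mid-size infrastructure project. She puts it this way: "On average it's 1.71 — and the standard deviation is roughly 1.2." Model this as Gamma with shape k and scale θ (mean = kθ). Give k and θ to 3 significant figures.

For Gamma(k, scale θ): mean = kθ, variance = kθ², so CV = 1/√k.
CV = SD/mean = 1.2/1.71 = 0.7018, hence k = 1/CV² = 2.03.
Then θ = mean/k = 1.71/2.03 = 0.842.

k ≈ 2.03, θ ≈ 0.842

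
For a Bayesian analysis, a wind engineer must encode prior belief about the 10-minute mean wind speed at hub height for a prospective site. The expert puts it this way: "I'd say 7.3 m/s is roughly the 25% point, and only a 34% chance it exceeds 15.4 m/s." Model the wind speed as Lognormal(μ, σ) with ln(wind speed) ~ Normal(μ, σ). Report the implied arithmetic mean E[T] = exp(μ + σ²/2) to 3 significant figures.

E[T] ≈ 14.7 m/s

If T ~ Lognormal(μ,σ) then ln T ~ Normal(μ,σ), so the p-quantile of ln T is μ + z_p·σ.
ln(7.3) = 1.988 and ln(15.4) = 2.734; z_{0.25} = -0.6745, z_{0.66} = 0.4125.
σ = (2.734 − 1.988)/(0.4125 − (-0.6745)) = 0.687.
μ = 1.988 − (-0.6745)·0.687 = 2.451.
E[T] = exp(μ + σ²/2) = exp(2.451 + 0.2358) = 14.7 m/s.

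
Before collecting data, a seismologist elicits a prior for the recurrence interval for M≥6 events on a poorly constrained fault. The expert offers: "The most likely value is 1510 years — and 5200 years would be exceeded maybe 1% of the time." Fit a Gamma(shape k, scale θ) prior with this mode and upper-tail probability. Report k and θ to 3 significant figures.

Gamma(k,θ) with k>1 has mode (k−1)θ, so θ = 1510/(k−1).
Need P(X < 5200) = 0.99 with θ tied to k this way. Start at k = 2, θ = 1510: P(X<5200) ≈ 0.858.
Too low — raise k to concentrate. Iterating converges to k ≈ 3.84.
Then θ = 1510/(3.84−1) ≈ 531.

k ≈ 3.84, θ ≈ 531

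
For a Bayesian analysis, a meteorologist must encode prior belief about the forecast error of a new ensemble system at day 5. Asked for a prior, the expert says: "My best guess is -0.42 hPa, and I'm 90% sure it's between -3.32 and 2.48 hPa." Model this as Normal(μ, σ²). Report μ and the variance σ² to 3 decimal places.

A symmetric 90% interval runs μ ± z·σ with z = 1.645.
Half-width = 2.9, so σ = 2.9/1.645 = 1.7631 and σ² = 3.108.
μ is the stated best guess, -0.420.

μ = -0.420, σ² = 3.108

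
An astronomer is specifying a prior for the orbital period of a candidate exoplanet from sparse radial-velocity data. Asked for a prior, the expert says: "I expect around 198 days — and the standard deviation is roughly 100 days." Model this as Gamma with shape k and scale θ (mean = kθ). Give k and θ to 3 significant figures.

For Gamma(k, scale θ): mean = kθ, variance = kθ², so CV = 1/√k.
CV = SD/mean = 100/198 = 0.5051, hence k = 1/CV² = 3.92.
Then θ = mean/k = 198/3.92 = 50.5.

k ≈ 3.92, θ ≈ 50.5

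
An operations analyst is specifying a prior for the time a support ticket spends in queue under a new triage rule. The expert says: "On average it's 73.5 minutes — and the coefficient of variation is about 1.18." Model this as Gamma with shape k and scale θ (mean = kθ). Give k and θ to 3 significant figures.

For Gamma(k, scale θ): mean = kθ, variance = kθ², so CV = 1/√k.
CV = 1.18, hence k = 1/CV² = 0.718.
Then θ = mean/k = 73.5/0.718 = 102.

k ≈ 0.718, θ ≈ 102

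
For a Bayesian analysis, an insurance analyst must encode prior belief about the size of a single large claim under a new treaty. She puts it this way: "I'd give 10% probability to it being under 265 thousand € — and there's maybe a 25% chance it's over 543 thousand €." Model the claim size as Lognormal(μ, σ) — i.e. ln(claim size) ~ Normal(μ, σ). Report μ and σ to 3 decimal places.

μ ≈ 6.050, σ ≈ 0.367

If T ~ Lognormal(μ,σ) then ln T ~ Normal(μ,σ), so the p-quantile of ln T is μ + z_p·σ.
ln(265) = 5.58 and ln(543) = 6.297; z_{0.1} = -1.282, z_{0.75} = 0.6745.
σ = (6.297 − 5.58)/(0.6745 − (-1.282)) = 0.367.
μ = 5.58 − (-1.282)·0.367 = 6.050.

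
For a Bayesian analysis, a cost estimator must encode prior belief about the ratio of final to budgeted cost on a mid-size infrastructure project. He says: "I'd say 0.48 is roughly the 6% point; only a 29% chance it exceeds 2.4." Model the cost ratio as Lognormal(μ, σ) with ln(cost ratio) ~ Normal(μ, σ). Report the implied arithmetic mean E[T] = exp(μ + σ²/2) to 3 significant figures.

If T ~ Lognormal(μ,σ) then ln T ~ Normal(μ,σ), so the p-quantile of ln T is μ + z_p·σ.
ln(0.48) = -0.734 and ln(2.4) = 0.8755; z_{0.06} = -1.555, z_{0.71} = 0.5534.
σ = (0.8755 − -0.734)/(0.5534 − (-1.555)) = 0.763.
μ = -0.734 − (-1.555)·0.763 = 0.453.
E[T] = exp(μ + σ²/2) = exp(0.453 + 0.2914) = 2.11.

E[T] ≈ 2.11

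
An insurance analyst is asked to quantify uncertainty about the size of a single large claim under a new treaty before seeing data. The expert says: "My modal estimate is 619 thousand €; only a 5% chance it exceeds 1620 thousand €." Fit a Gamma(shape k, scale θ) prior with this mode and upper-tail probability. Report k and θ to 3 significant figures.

Gamma(k,θ) with k>1 has mode (k−1)θ, so θ = 619/(k−1).
Need P(X < 1620) = 0.95 with θ tied to k this way. Start at k = 2, θ = 619: P(X<1620) ≈ 0.736.
Too low — raise k to concentrate. Iterating converges to k ≈ 3.92.
Then θ = 619/(3.92−1) ≈ 212.

k ≈ 3.92, θ ≈ 212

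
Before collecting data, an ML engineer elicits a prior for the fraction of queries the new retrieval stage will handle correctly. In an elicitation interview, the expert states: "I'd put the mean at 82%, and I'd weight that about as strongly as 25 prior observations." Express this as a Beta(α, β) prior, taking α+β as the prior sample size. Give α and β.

α = 20.5, β = 4.5

Under the effective-sample-size interpretation, Beta(α, β) has prior mean α/(α+β) and prior sample size α+β.
So α+β = 25 and α/(α+β) = 0.82, giving α = 0.82·25 = 20.5 and β = 25 − 20.5 = 4.5.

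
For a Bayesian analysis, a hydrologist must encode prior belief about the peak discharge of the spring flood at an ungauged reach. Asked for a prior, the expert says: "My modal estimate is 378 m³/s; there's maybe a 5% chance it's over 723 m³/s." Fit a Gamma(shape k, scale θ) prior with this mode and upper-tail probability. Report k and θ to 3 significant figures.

k ≈ 7.61, θ ≈ 57.2

Gamma(k,θ) with k>1 has mode (k−1)θ, so θ = 378/(k−1).
Need P(X < 723) = 0.95 with θ tied to k this way. Start at k = 2, θ = 378: P(X<723) ≈ 0.570.
Too low — raise k to concentrate. Iterating converges to k ≈ 7.61.
Then θ = 378/(7.61−1) ≈ 57.2.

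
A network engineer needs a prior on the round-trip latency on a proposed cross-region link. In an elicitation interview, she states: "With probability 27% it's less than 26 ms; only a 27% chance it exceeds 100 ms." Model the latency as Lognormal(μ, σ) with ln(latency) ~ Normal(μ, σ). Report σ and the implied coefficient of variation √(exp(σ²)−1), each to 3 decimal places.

If T ~ Lognormal(μ,σ) then ln T ~ Normal(μ,σ), so the p-quantile of ln T is μ + z_p·σ.
ln(26) = 3.258 and ln(100) = 4.605; z_{0.27} = -0.6128, z_{0.73} = 0.6128.
σ = (4.605 − 3.258)/(0.6128 − (-0.6128)) = 1.099.
μ = 3.258 − (-0.6128)·1.099 = 3.932.
CV = √(exp(σ²)−1) = √(exp(1.2080)−1) = 1.532.

σ ≈ 1.099, CV ≈ 1.532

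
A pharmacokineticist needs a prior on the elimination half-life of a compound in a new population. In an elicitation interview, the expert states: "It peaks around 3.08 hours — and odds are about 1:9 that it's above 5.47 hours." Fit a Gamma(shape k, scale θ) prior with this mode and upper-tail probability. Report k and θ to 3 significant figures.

k ≈ 6.76, θ ≈ 0.534

Gamma(k,θ) with k>1 has mode (k−1)θ, so θ = 3.08/(k−1).
Need P(X < 5.47) = 0.9 with θ tied to k this way. Start at k = 2, θ = 3.08: P(X<5.47) ≈ 0.530.
Too low — raise k to concentrate. Iterating converges to k ≈ 6.76.
Then θ = 3.08/(6.76−1) ≈ 0.534.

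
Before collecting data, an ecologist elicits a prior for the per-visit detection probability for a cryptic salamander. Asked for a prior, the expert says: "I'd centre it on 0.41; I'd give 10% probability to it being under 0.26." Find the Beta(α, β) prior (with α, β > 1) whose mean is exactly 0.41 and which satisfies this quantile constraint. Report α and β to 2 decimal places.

With mean 0.41 fixed, write α = 0.41s, β = 0.59s where s = α+β.
Need P(θ < 0.26) = 0.1 under Beta(0.41s, 0.59s). Normal approximation: (q−m)/√(m(1−m)/s) ≈ z_{0.1} = -1.28, so s ≈ 0.41·0.59·(-1.28)²/(0.26−0.41)² = 17.7.
At s = 17.7: P(θ<0.26) ≈ 0.093. Adjusting to match 0.1 gives s ≈ 16.69.
So α = 0.41·16.69 ≈ 6.84, β = 0.59·16.69 ≈ 9.85.

α ≈ 6.84, β ≈ 9.85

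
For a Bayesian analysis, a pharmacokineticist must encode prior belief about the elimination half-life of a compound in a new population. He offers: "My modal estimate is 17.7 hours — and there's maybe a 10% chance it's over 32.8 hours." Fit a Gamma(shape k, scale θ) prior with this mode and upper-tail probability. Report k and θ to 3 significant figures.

Gamma(k,θ) with k>1 has mode (k−1)θ, so θ = 17.7/(k−1).
Need P(X < 32.8) = 0.9 with θ tied to k this way. Start at k = 2, θ = 17.7: P(X<32.8) ≈ 0.553.
Too low — raise k to concentrate. Iterating converges to k ≈ 6.02.
Then θ = 17.7/(6.02−1) ≈ 3.53.

k ≈ 6.02, θ ≈ 3.53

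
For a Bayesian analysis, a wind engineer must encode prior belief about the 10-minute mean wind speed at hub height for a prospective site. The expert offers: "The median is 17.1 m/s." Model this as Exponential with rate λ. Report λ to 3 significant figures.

λ ≈ 0.0405

Exponential median = ln 2 / λ, so λ = ln 2 / 17.1 = 0.0405.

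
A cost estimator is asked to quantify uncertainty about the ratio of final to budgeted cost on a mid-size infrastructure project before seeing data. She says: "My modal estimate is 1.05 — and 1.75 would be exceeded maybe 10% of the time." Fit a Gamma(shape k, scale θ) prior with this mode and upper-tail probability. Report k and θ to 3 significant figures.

k ≈ 8.24, θ ≈ 0.145

Gamma(k,θ) with k>1 has mode (k−1)θ, so θ = 1.05/(k−1).
Need P(X < 1.75) = 0.9 with θ tied to k this way. Start at k = 2, θ = 1.05: P(X<1.75) ≈ 0.496.
Too low — raise k to concentrate. Iterating converges to k ≈ 8.24.
Then θ = 1.05/(8.24−1) ≈ 0.145.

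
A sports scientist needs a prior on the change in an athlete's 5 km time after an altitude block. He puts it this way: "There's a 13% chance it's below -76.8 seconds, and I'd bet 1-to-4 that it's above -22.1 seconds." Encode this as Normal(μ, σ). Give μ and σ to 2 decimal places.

μ = -45.49, σ = 27.79

For Normal(μ,σ), the p-quantile is μ + z_p·σ. Here z_{0.13} = -1.126, z_{0.8} = 0.8416.
So -76.8 = μ − 1.126σ and -22.1 = μ + 0.8416σ.
Subtracting: σ = (-22.1 − -76.8)/(0.8416 − (-1.126)) = 27.79.
Then μ = -76.8 − (-1.126)·27.79 = -45.49.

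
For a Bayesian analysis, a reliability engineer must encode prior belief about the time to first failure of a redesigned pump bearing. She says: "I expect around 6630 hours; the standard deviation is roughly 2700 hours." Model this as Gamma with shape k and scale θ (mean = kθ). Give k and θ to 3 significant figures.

For Gamma(k, scale θ): mean = kθ, variance = kθ², so CV = 1/√k.
CV = SD/mean = 2700/6630 = 0.4072, hence k = 1/CV² = 6.03.
Then θ = mean/k = 6630/6.03 = 1100.

k ≈ 6.03, θ ≈ 1100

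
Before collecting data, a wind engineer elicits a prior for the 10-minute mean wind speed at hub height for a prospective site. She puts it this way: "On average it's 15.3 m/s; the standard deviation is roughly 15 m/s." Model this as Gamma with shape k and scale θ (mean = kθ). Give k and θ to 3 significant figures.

For Gamma(k, scale θ): mean = kθ, variance = kθ², so CV = 1/√k.
CV = SD/mean = 15/15.3 = 0.9804, hence k = 1/CV² = 1.04.
Then θ = mean/k = 15.3/1.04 = 14.7.

k ≈ 1.04, θ ≈ 14.7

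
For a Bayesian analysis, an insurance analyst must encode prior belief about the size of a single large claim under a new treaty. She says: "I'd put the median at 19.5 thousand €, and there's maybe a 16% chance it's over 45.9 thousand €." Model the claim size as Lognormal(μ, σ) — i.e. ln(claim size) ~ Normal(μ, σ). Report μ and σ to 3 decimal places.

If T ~ Lognormal(μ,σ) then ln T ~ Normal(μ,σ), so the p-quantile of ln T is μ + z_p·σ.
ln(19.5) = 2.97 and ln(45.9) = 3.826; z_{0.5} = 0, z_{0.84} = 0.9945.
σ = (3.826 − 2.97)/(0.9945 − (0)) = 0.861.
μ = 2.97 − (0)·0.861 = 2.970.

μ ≈ 2.970, σ ≈ 0.861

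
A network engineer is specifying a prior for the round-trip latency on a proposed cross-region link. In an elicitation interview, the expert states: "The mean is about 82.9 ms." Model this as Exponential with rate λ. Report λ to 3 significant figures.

Exponential mean = 1/λ, so λ = 1/82.9 = 0.0121.

λ ≈ 0.0121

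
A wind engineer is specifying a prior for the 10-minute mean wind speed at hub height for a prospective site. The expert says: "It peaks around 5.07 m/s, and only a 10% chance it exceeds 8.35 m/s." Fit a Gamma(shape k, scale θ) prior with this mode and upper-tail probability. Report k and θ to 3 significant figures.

k ≈ 8.58, θ ≈ 0.669

Gamma(k,θ) with k>1 has mode (k−1)θ, so θ = 5.07/(k−1).
Need P(X < 8.35) = 0.9 with θ tied to k this way. Start at k = 2, θ = 5.07: P(X<8.35) ≈ 0.490.
Too low — raise k to concentrate. Iterating converges to k ≈ 8.58.
Then θ = 5.07/(8.58−1) ≈ 0.669.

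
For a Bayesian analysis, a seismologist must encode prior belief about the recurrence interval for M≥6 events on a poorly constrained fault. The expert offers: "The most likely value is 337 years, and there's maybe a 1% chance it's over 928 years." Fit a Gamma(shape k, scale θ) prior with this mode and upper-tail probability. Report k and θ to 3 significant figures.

k ≈ 5.48, θ ≈ 75.3

Gamma(k,θ) with k>1 has mode (k−1)θ, so θ = 337/(k−1).
Need P(X < 928) = 0.99 with θ tied to k this way. Start at k = 2, θ = 337: P(X<928) ≈ 0.761.
Too low — raise k to concentrate. Iterating converges to k ≈ 5.48.
Then θ = 337/(5.48−1) ≈ 75.3.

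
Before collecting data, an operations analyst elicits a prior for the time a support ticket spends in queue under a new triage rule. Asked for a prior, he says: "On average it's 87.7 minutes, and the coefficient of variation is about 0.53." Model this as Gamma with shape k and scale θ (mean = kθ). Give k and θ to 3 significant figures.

For Gamma(k, scale θ): mean = kθ, variance = kθ², so CV = 1/√k.
CV = 0.53, hence k = 1/CV² = 3.56.
Then θ = mean/k = 87.7/3.56 = 24.6.

k ≈ 3.56, θ ≈ 24.6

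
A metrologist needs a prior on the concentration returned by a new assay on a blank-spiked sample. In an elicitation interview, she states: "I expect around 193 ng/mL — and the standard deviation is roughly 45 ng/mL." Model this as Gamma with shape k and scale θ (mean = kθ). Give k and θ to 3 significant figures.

For Gamma(k, scale θ): mean = kθ, variance = kθ², so CV = 1/√k.
CV = SD/mean = 45/193 = 0.2332, hence k = 1/CV² = 18.4.
Then θ = mean/k = 193/18.4 = 10.5.

k ≈ 18.4, θ ≈ 10.5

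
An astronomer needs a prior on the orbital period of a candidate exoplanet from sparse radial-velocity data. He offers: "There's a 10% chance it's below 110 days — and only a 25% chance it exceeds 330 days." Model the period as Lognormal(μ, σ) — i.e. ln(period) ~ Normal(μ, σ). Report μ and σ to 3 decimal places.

μ ≈ 5.420, σ ≈ 0.562

If T ~ Lognormal(μ,σ) then ln T ~ Normal(μ,σ), so the p-quantile of ln T is μ + z_p·σ.
ln(110) = 4.7 and ln(330) = 5.799; z_{0.1} = -1.282, z_{0.75} = 0.6745.
σ = (5.799 − 4.7)/(0.6745 − (-1.282)) = 0.562.
μ = 4.7 − (-1.282)·0.562 = 5.420.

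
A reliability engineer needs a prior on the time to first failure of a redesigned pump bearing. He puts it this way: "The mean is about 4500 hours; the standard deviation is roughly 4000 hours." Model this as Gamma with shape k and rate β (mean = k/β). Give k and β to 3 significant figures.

For Gamma(k, rate β): mean = k/β, variance = k/β², so CV = 1/√k.
CV = SD/mean = 4000/4500 = 0.8889, hence k = 1/CV² = 1.27.
Then β = k/mean = 1.27/4500 = 0.000281.

k ≈ 1.27, β ≈ 0.000281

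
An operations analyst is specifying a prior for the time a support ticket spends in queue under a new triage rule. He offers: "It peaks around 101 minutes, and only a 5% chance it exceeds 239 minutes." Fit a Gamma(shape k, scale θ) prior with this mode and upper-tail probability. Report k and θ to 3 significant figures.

k ≈ 4.68, θ ≈ 27.4

Gamma(k,θ) with k>1 has mode (k−1)θ, so θ = 101/(k−1).
Need P(X < 239) = 0.95 with θ tied to k this way. Start at k = 2, θ = 101: P(X<239) ≈ 0.684.
Too low — raise k to concentrate. Iterating converges to k ≈ 4.68.
Then θ = 101/(4.68−1) ≈ 27.4.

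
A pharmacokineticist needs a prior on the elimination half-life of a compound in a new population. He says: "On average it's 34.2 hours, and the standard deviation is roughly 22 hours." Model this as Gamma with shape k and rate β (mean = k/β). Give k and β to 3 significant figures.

k ≈ 2.42, β ≈ 0.0707

For Gamma(k, rate β): mean = k/β, variance = k/β², so CV = 1/√k.
CV = SD/mean = 22/34.2 = 0.6433, hence k = 1/CV² = 2.42.
Then β = k/mean = 2.42/34.2 = 0.0707.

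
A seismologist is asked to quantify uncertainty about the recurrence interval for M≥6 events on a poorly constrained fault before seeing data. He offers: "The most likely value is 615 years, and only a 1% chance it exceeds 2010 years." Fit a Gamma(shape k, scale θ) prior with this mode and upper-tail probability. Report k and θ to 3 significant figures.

Gamma(k,θ) with k>1 has mode (k−1)θ, so θ = 615/(k−1).
Need P(X < 2010) = 0.99 with θ tied to k this way. Start at k = 2, θ = 615: P(X<2010) ≈ 0.838.
Too low — raise k to concentrate. Iterating converges to k ≈ 4.14.
Then θ = 615/(4.14−1) ≈ 196.

k ≈ 4.14, θ ≈ 196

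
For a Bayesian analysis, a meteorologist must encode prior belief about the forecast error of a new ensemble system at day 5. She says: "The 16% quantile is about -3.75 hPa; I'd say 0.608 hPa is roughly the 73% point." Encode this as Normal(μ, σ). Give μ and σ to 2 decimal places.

μ = -1.05, σ = 2.71

The p-quantile of Normal(μ,σ) is μ + z_p·σ, with z_{0.16} = -0.9945 and z_{0.73} = 0.6128.
Eliminate σ: μ = (z₂·x₁ − z₁·x₂)/(z₂ − z₁) = (0.6128·-3.75 − (-0.9945)·0.608)/1.607 = -1.05.
Then σ = (x₂ − x₁)/(z₂ − z₁) = (0.608 − -3.75)/1.607 = 2.71.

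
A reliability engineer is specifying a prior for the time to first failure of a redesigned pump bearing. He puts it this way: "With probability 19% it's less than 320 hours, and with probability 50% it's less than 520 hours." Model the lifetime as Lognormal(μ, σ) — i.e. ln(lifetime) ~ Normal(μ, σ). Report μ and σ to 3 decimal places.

μ ≈ 6.254, σ ≈ 0.553

If T ~ Lognormal(μ,σ) then ln T ~ Normal(μ,σ), so the p-quantile of ln T is μ + z_p·σ.
ln(320) = 5.768 and ln(520) = 6.254; z_{0.19} = -0.8779, z_{0.5} = 0.
σ = (6.254 − 5.768)/(0 − (-0.8779)) = 0.553.
μ = 5.768 − (-0.8779)·0.553 = 6.254.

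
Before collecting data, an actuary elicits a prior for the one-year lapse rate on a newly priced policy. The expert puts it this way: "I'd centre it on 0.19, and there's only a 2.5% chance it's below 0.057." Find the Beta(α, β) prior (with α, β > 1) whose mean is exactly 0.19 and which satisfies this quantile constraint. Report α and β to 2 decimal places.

With mean 0.19 fixed, write α = 0.19s, β = 0.81s where s = α+β.
Need P(θ < 0.057) = 0.025 under Beta(0.19s, 0.81s). Normal approximation: (q−m)/√(m(1−m)/s) ≈ z_{0.025} = -1.96, so s ≈ 0.19·0.81·(-1.96)²/(0.057−0.19)² = 33.4.
At s = 33.4: P(θ<0.057) ≈ 0.006. Adjusting to match 0.025 gives s ≈ 20.97.
So α = 0.19·20.97 ≈ 3.98, β = 0.81·20.97 ≈ 16.99.

α ≈ 3.98, β ≈ 16.99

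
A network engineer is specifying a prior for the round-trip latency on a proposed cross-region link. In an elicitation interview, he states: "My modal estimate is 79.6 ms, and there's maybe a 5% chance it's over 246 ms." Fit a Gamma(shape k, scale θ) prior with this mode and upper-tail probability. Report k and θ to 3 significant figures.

k ≈ 3.07, θ ≈ 38.4

Gamma(k,θ) with k>1 has mode (k−1)θ, so θ = 79.6/(k−1).
Need P(X < 246) = 0.95 with θ tied to k this way. Start at k = 2, θ = 79.6: P(X<246) ≈ 0.814.
Too low — raise k to concentrate. Iterating converges to k ≈ 3.07.
Then θ = 79.6/(3.07−1) ≈ 38.4.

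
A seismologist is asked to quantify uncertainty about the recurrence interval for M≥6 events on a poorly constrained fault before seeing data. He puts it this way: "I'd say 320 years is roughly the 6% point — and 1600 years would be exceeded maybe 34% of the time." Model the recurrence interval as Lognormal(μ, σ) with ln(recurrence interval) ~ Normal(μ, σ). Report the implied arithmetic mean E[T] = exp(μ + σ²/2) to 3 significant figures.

If T ~ Lognormal(μ,σ) then ln T ~ Normal(μ,σ), so the p-quantile of ln T is μ + z_p·σ.
ln(320) = 5.768 and ln(1600) = 7.378; z_{0.06} = -1.555, z_{0.66} = 0.4125.
σ = (7.378 − 5.768)/(0.4125 − (-1.555)) = 0.818.
μ = 5.768 − (-1.555)·0.818 = 7.040.
E[T] = exp(μ + σ²/2) = exp(7.040 + 0.3347) = 1600 years.

E[T] ≈ 1600 years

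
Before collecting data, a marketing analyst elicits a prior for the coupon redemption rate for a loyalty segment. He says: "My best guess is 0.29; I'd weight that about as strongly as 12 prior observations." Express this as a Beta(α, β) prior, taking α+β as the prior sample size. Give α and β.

α = 3.48, β = 8.52

Under the effective-sample-size interpretation, Beta(α, β) has prior mean α/(α+β) and prior sample size α+β.
So α+β = 12 and α/(α+β) = 0.29, giving α = 0.29·12 = 3.48 and β = 12 − 3.48 = 8.52.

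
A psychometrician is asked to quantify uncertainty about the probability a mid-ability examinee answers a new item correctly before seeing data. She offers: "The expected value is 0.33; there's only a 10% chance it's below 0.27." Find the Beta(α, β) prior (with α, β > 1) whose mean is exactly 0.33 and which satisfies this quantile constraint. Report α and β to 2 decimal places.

α ≈ 32.31, β ≈ 65.59

With mean 0.33 fixed, write α = 0.33s, β = 0.67s where s = α+β.
Need P(θ < 0.27) = 0.1 under Beta(0.33s, 0.67s). Normal approximation: (q−m)/√(m(1−m)/s) ≈ z_{0.1} = -1.28, so s ≈ 0.33·0.67·(-1.28)²/(0.27−0.33)² = 100.9.
At s = 100.9: P(θ<0.27) ≈ 0.097. Adjusting to match 0.1 gives s ≈ 97.90.
So α = 0.33·97.90 ≈ 32.31, β = 0.67·97.90 ≈ 65.59.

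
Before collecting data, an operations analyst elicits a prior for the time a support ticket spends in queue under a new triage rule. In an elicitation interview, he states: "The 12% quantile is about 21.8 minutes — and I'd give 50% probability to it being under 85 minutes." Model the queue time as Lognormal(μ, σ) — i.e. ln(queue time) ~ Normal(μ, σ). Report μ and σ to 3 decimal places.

If T ~ Lognormal(μ,σ) then ln T ~ Normal(μ,σ), so the p-quantile of ln T is μ + z_p·σ.
ln(21.8) = 3.082 and ln(85) = 4.443; z_{0.12} = -1.175, z_{0.5} = 0.
σ = (4.443 − 3.082)/(0 − (-1.175)) = 1.158.
μ = 3.082 − (-1.175)·1.158 = 4.443.

μ ≈ 4.443, σ ≈ 1.158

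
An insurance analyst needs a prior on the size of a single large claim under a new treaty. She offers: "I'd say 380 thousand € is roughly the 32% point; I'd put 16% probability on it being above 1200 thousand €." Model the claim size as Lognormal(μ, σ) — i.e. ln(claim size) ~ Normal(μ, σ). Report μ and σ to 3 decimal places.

μ ≈ 6.308, σ ≈ 0.786

If T ~ Lognormal(μ,σ) then ln T ~ Normal(μ,σ), so the p-quantile of ln T is μ + z_p·σ.
ln(380) = 5.94 and ln(1200) = 7.09; z_{0.32} = -0.4677, z_{0.84} = 0.9945.
σ = (7.09 − 5.94)/(0.9945 − (-0.4677)) = 0.786.
μ = 5.94 − (-0.4677)·0.786 = 6.308.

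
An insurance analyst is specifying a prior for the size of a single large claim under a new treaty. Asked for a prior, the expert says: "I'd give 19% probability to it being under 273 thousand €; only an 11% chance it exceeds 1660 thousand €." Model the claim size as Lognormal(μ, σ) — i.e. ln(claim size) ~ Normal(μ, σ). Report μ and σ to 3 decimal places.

If T ~ Lognormal(μ,σ) then ln T ~ Normal(μ,σ), so the p-quantile of ln T is μ + z_p·σ.
ln(273) = 5.609 and ln(1660) = 7.415; z_{0.19} = -0.8779, z_{0.89} = 1.227.
σ = (7.415 − 5.609)/(1.227 − (-0.8779)) = 0.858.
μ = 5.609 − (-0.8779)·0.858 = 6.363.

μ ≈ 6.363, σ ≈ 0.858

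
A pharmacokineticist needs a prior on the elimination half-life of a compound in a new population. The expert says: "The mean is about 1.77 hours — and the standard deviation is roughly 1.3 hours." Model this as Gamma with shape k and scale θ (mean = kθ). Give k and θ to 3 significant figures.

k ≈ 1.85, θ ≈ 0.955

For Gamma(k, scale θ): mean = kθ, variance = kθ², so CV = 1/√k.
CV = SD/mean = 1.3/1.77 = 0.7345, hence k = 1/CV² = 1.85.
Then θ = mean/k = 1.77/1.85 = 0.955.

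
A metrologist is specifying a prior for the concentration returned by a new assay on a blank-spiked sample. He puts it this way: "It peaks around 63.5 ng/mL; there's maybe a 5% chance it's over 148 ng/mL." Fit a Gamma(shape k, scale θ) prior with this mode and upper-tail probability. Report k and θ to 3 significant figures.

k ≈ 4.82, θ ≈ 16.6

Gamma(k,θ) with k>1 has mode (k−1)θ, so θ = 63.5/(k−1).
Need P(X < 148) = 0.95 with θ tied to k this way. Start at k = 2, θ = 63.5: P(X<148) ≈ 0.676.
Too low — raise k to concentrate. Iterating converges to k ≈ 4.82.
Then θ = 63.5/(4.82−1) ≈ 16.6.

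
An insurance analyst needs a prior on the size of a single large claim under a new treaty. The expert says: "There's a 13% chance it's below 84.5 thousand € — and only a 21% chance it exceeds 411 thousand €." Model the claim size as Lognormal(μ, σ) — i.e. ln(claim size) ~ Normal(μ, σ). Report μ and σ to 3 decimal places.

If T ~ Lognormal(μ,σ) then ln T ~ Normal(μ,σ), so the p-quantile of ln T is μ + z_p·σ.
ln(84.5) = 4.437 and ln(411) = 6.019; z_{0.13} = -1.126, z_{0.79} = 0.8064.
σ = (6.019 − 4.437)/(0.8064 − (-1.126)) = 0.818.
μ = 4.437 − (-1.126)·0.818 = 5.359.

μ ≈ 5.359, σ ≈ 0.818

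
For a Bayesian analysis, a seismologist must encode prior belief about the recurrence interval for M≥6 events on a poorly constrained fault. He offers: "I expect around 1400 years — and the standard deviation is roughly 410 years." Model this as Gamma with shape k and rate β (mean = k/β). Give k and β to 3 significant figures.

k ≈ 11.7, β ≈ 0.00833

For Gamma(k, rate β): mean = k/β, variance = k/β², so CV = 1/√k.
CV = SD/mean = 410/1400 = 0.2929, hence k = 1/CV² = 11.7.
Then β = k/mean = 11.7/1400 = 0.00833.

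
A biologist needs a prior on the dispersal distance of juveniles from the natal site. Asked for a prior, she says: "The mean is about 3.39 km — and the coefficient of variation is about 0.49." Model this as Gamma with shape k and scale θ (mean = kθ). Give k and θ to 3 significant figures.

k ≈ 4.16, θ ≈ 0.814

For Gamma(k, scale θ): mean = kθ, variance = kθ², so CV = 1/√k.
CV = 0.49, hence k = 1/CV² = 4.16.
Then θ = mean/k = 3.39/4.16 = 0.814.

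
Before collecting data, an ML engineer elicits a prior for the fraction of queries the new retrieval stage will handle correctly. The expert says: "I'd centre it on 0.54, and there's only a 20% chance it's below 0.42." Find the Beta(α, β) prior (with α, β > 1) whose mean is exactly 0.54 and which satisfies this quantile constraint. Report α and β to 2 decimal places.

α ≈ 6.60, β ≈ 5.62

With mean 0.54 fixed, write α = 0.54s, β = 0.46s where s = α+β.
Need P(θ < 0.42) = 0.2 under Beta(0.54s, 0.46s). Normal approximation: (q−m)/√(m(1−m)/s) ≈ z_{0.2} = -0.842, so s ≈ 0.54·0.46·(-0.842)²/(0.42−0.54)² = 12.2.
At s = 12.2: P(θ<0.42) ≈ 0.200. Adjusting to match 0.2 gives s ≈ 12.22.
So α = 0.54·12.22 ≈ 6.60, β = 0.46·12.22 ≈ 5.62.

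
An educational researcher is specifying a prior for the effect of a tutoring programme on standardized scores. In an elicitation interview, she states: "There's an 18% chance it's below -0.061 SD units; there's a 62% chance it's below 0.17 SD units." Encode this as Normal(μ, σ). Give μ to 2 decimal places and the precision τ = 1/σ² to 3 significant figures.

μ = 0.11, τ = 27.9

The p-quantile of Normal(μ,σ) is μ + z_p·σ, with z_{0.18} = -0.9154 and z_{0.62} = 0.3055.
Eliminate σ: μ = (z₂·x₁ − z₁·x₂)/(z₂ − z₁) = (0.3055·-0.061 − (-0.9154)·0.17)/1.221 = 0.11.
Then σ = (x₂ − x₁)/(z₂ − z₁) = (0.17 − -0.061)/1.221 = 0.19.
Precision τ = 1/σ² = 1/0.1892² = 27.9.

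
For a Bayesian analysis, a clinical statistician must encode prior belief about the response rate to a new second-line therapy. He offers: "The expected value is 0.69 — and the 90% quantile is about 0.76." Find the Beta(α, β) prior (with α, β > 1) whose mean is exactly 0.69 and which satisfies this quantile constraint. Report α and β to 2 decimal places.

With mean 0.69 fixed, write α = 0.69s, β = 0.31s where s = α+β.
Need P(θ < 0.76) = 0.9 under Beta(0.69s, 0.31s). Normal approximation: (q−m)/√(m(1−m)/s) ≈ z_{0.9} = 1.28, so s ≈ 0.69·0.31·(1.28)²/(0.76−0.69)² = 71.7.
At s = 71.7: P(θ<0.76) ≈ 0.905. Adjusting to match 0.9 gives s ≈ 68.75.
So α = 0.69·68.75 ≈ 47.44, β = 0.31·68.75 ≈ 21.31.

α ≈ 47.44, β ≈ 21.31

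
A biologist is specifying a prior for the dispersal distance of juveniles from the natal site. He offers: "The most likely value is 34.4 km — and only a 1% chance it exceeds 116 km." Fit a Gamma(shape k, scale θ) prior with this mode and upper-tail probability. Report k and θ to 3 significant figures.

Gamma(k,θ) with k>1 has mode (k−1)θ, so θ = 34.4/(k−1).
Need P(X < 116) = 0.99 with θ tied to k this way. Start at k = 2, θ = 34.4: P(X<116) ≈ 0.850.
Too low — raise k to concentrate. Iterating converges to k ≈ 3.96.
Then θ = 34.4/(3.96−1) ≈ 11.6.

k ≈ 3.96, θ ≈ 11.6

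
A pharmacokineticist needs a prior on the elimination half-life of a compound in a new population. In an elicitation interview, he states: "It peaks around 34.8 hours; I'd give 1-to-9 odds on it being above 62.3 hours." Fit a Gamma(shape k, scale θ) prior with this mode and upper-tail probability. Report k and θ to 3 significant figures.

k ≈ 6.61, θ ≈ 6.2

Gamma(k,θ) with k>1 has mode (k−1)θ, so θ = 34.8/(k−1).
Need P(X < 62.3) = 0.9 with θ tied to k this way. Start at k = 2, θ = 34.8: P(X<62.3) ≈ 0.534.
Too low — raise k to concentrate. Iterating converges to k ≈ 6.61.
Then θ = 34.8/(6.61−1) ≈ 6.2.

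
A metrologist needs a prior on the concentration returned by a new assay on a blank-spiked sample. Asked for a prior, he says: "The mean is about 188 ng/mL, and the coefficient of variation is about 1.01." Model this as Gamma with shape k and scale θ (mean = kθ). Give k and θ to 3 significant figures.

k ≈ 0.98, θ ≈ 192

For Gamma(k, scale θ): mean = kθ, variance = kθ², so CV = 1/√k.
CV = 1.01, hence k = 1/CV² = 0.98.
Then θ = mean/k = 188/0.98 = 192.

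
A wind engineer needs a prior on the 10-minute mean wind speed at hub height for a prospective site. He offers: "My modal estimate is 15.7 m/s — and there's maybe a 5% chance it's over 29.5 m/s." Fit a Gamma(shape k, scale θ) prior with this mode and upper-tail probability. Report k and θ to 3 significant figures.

k ≈ 7.99, θ ≈ 2.25

Gamma(k,θ) with k>1 has mode (k−1)θ, so θ = 15.7/(k−1).
Need P(X < 29.5) = 0.95 with θ tied to k this way. Start at k = 2, θ = 15.7: P(X<29.5) ≈ 0.560.
Too low — raise k to concentrate. Iterating converges to k ≈ 7.99.
Then θ = 15.7/(7.99−1) ≈ 2.25.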